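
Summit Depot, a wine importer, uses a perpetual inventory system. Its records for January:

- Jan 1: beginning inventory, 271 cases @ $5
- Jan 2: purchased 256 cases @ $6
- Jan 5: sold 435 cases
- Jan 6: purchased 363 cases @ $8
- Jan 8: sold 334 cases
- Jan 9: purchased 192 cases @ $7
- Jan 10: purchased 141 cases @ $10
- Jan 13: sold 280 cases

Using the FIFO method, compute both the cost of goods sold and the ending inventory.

COGS = $6,908; ending inventory = $1,641

Jan 5, 435 sold [FIFO — oldest first]: 271 @ $5 + 164 @ $6 = $2,339
Jan 8, 334 sold [FIFO — oldest first]: 92 @ $6 + 242 @ $8 = $2,488
Jan 13, 280 sold [FIFO — oldest first]: 121 @ $8 + 159 @ $7 = $2,081
Total COGS = $2,339 + $2,488 + $2,081 = $6,908
Ending inventory: 33 @ $7 + 141 @ $10 = $1,641
Check: goods available $8,549 = COGS $6,908 + ending $1,641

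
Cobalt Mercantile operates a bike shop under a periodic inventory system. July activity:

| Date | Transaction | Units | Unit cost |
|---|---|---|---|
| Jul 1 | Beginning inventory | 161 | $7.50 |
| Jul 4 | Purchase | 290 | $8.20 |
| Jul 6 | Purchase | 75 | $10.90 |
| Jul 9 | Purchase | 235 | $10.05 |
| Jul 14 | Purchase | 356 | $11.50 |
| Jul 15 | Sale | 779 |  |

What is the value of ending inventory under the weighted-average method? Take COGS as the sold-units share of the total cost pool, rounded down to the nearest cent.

Ending inventory = $3,285.82

Jul 15, sell 779: 779/1117 × $10,858.75 → $7,572.93
Ending inventory (cost pool remaining) = $3,285.82
Check: goods available $10,858.75 = COGS $7,572.93 + ending $3,285.82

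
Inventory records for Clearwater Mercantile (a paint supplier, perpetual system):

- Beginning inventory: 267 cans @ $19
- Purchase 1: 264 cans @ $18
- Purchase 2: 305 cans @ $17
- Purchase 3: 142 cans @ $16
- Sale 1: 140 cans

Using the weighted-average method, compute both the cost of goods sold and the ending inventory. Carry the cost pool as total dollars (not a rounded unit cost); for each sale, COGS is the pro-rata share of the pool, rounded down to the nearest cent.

After Beginning: 267 on hand, pool $5,073.00 (≈ $19.0000 each)
After Purchase 1: 531 on hand, pool $9,825.00 (≈ $18.5028 each)
After Purchase 2: 836 on hand, pool $15,010.00 (≈ $17.9545 each)
After Purchase 3: 978 on hand, pool $17,282.00 (≈ $17.6708 each)
Sale 1, sell 140: 140/978 × $17,282.00 → $2,473.90
Ending inventory (cost pool remaining) = $14,808.10
Check: goods available $17,282.00 = COGS $2,473.90 + ending $14,808.10

COGS = $2,473.90; ending inventory = $14,808.10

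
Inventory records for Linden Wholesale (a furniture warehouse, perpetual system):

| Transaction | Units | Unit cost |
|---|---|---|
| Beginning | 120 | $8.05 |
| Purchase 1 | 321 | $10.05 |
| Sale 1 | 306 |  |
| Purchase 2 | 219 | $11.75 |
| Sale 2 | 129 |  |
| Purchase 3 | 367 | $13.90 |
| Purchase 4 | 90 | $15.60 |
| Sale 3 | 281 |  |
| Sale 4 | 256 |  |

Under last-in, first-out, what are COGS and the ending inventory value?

COGS = $12,036.35; ending inventory = $1,234.25

Sale 1 (306) [LIFO — newest first]: 306 @ $10.05 = $3,075.30
Sale 2 (129) [LIFO — newest first]: 129 @ $11.75 = $1,515.75
Sale 3 (281) [LIFO — newest first]: 90 @ $15.60 + 191 @ $13.90 = $4,058.90
Sale 4 (256) [LIFO — newest first]: 176 @ $13.90 + 80 @ $11.75 = $3,386.40
Total COGS = $3,075.30 + $1,515.75 + $4,058.90 + $3,386.40 = $12,036.35
Ending inventory: 120 @ $8.05 + 15 @ $10.05 + 10 @ $11.75 = $1,234.25
Check: goods available $13,270.60 = COGS $12,036.35 + ending $1,234.25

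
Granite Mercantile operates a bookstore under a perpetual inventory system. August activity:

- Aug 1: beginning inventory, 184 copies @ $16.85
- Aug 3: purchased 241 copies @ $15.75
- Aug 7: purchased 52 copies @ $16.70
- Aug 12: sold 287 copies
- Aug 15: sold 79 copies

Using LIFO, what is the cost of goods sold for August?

Aug 12, 287 sold [LIFO — newest first]: 52 @ $16.70 + 235 @ $15.75 = $4,569.65
Aug 15, 79 sold [LIFO — newest first]: 6 @ $15.75 + 73 @ $16.85 = $1,324.55
Total COGS = $4,569.65 + $1,324.55 = $5,894.20
Ending inventory: 111 @ $16.85 = $1,870.35
Check: goods available $7,764.55 = COGS $5,894.20 + ending $1,870.35

COGS = $5,894.20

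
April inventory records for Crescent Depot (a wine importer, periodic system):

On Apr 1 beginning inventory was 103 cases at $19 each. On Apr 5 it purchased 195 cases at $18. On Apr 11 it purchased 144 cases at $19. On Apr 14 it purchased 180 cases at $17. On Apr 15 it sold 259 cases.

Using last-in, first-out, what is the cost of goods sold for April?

Apr 15, 259 sold [LIFO — newest first]: 180 @ $17 + 79 @ $19 = $4,561
Ending inventory: 103 @ $19 + 195 @ $18 + 65 @ $19 = $6,702
Check: goods available $11,263 = COGS $4,561 + ending $6,702

COGS = $4,561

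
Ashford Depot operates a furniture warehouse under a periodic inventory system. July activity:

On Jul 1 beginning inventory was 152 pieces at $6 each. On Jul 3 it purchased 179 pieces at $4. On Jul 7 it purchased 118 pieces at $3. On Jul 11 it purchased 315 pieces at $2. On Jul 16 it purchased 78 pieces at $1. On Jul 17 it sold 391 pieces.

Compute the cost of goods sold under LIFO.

COGS = $704

Jul 17, 391 sold [LIFO — newest first]: 78 @ $1 + 313 @ $2 = $704
Ending inventory: 152 @ $6 + 179 @ $4 + 118 @ $3 + 2 @ $2 = $1,986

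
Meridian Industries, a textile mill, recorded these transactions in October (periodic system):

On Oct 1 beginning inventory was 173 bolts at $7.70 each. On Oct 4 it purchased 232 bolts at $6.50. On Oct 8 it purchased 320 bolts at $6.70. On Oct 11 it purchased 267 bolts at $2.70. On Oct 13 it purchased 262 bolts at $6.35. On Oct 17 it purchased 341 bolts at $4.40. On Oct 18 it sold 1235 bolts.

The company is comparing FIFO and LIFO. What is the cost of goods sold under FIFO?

FIFO COGS: 173 @ $7.70 + 232 @ $6.50 + 320 @ $6.70 + 267 @ $2.70 + 243 @ $6.35 = $7,248.05
LIFO COGS: 341 @ $4.40 + 262 @ $6.35 + 267 @ $2.70 + 320 @ $6.70 + 45 @ $6.50 = $6,321.50

COGS = $7,248.05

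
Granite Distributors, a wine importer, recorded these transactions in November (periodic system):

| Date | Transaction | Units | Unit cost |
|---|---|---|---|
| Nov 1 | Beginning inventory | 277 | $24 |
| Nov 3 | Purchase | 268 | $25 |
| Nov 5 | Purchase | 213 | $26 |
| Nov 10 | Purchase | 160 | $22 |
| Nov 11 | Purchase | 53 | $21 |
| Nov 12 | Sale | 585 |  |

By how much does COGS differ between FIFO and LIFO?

$242

FIFO COGS: 277 @ $24 + 268 @ $25 + 40 @ $26 = $14,388
LIFO COGS: 53 @ $21 + 160 @ $22 + 213 @ $26 + 159 @ $25 = $14,146
Difference = |$14,388 − $14,146| = $242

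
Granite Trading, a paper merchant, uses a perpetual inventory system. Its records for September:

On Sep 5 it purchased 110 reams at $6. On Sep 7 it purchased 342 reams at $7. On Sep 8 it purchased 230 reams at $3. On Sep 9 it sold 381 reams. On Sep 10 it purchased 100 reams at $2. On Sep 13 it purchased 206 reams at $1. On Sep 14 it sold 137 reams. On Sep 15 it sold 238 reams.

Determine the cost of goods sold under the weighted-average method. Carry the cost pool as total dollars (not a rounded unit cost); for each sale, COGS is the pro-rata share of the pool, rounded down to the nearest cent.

COGS = $3,363.25

After Sep 5: 110 on hand, pool $660.00 (≈ $6.0000 each)
After Sep 7: 452 on hand, pool $3,054.00 (≈ $6.7566 each)
After Sep 8: 682 on hand, pool $3,744.00 (≈ $5.4897 each)
Sep 9, sell 381: 381/682 × $3,744.00 → $2,091.58
After Sep 10: 401 on hand, pool $1,852.42 (≈ $4.6195 each)
After Sep 13: 607 on hand, pool $2,058.42 (≈ $3.3911 each)
Sep 14, sell 137: 137/607 × $2,058.42 → $464.58
Sep 15, sell 238: 238/470 × $1,593.84 → $807.09
Total COGS = $2,091.58 + $464.58 + $807.09 = $3,363.25
Ending inventory (cost pool remaining) = $786.75
Check: goods available $4,150.00 = COGS $3,363.25 + ending $786.75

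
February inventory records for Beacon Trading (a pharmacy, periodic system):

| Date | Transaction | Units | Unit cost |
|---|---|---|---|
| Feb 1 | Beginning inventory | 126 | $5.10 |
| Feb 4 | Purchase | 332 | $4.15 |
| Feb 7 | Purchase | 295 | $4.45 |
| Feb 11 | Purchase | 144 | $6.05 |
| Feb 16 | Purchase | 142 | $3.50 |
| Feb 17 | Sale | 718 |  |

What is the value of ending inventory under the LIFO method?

Ending inventory = $1,451.85

Feb 17, 718 sold [LIFO — newest first]: 142 @ $3.50 + 144 @ $6.05 + 295 @ $4.45 + 137 @ $4.15 = $3,249.50
Ending inventory: 126 @ $5.10 + 195 @ $4.15 = $1,451.85
Check: goods available $4,701.35 = COGS $3,249.50 + ending $1,451.85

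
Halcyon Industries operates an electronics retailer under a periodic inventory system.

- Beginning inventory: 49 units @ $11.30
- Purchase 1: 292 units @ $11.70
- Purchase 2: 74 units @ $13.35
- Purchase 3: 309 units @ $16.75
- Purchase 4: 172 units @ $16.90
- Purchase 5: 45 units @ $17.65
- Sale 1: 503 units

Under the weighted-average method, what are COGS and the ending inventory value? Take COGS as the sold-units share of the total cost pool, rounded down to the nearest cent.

Sale 1, sell 503: 503/941 × $13,834.80 → $7,395.22
Ending inventory (cost pool remaining) = $6,439.58
Check: goods available $13,834.80 = COGS $7,395.22 + ending $6,439.58

COGS = $7,395.22; ending inventory = $6,439.58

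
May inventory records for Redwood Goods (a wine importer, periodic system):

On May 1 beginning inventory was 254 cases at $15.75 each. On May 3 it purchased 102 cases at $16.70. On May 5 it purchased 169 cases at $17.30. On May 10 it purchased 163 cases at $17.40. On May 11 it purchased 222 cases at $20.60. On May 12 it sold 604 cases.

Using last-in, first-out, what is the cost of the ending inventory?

Ending inventory = $4,868.90

May 12, 604 sold [LIFO — newest first]: 222 @ $20.60 + 163 @ $17.40 + 169 @ $17.30 + 50 @ $16.70 = $11,168.10
Ending inventory: 254 @ $15.75 + 52 @ $16.70 = $4,868.90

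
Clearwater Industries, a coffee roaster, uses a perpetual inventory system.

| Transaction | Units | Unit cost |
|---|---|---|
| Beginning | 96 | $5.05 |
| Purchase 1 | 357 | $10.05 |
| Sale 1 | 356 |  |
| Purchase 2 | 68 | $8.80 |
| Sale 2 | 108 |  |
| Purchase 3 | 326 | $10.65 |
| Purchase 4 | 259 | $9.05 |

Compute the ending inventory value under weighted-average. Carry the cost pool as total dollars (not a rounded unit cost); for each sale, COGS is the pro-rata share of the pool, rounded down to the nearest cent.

After Beginning: 96 on hand, pool $484.80 (≈ $5.0500 each)
After Purchase 1: 453 on hand, pool $4,072.65 (≈ $8.9904 each)
Sale 1, sell 356: 356/453 × $4,072.65 → $3,200.58
After Purchase 2: 165 on hand, pool $1,470.47 (≈ $8.9119 each)
Sale 2, sell 108: 108/165 × $1,470.47 → $962.48
After Purchase 3: 383 on hand, pool $3,979.89 (≈ $10.3914 each)
After Purchase 4: 642 on hand, pool $6,323.84 (≈ $9.8502 each)
Total COGS = $3,200.58 + $962.48 = $4,163.06
Ending inventory (cost pool remaining) = $6,323.84
Check: goods available $10,486.90 = COGS $4,163.06 + ending $6,323.84

Ending inventory = $6,323.84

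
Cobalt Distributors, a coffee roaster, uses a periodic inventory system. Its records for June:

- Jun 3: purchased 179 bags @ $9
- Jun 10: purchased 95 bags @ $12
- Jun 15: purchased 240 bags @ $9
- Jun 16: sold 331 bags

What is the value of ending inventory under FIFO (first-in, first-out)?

Jun 16, 331 sold [FIFO — oldest first]: 179 @ $9 + 95 @ $12 + 57 @ $9 = $3,264
Ending inventory: 183 @ $9 = $1,647

Ending inventory = $1,647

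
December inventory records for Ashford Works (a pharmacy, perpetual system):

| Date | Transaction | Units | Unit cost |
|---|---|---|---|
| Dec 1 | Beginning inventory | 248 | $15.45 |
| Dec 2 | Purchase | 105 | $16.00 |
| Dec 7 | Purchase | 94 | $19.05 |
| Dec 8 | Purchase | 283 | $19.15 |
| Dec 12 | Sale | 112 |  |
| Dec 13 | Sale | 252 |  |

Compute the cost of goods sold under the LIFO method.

Dec 12, 112 sold [LIFO — newest first]: 112 @ $19.15 = $2,144.80
Dec 13, 252 sold [LIFO — newest first]: 171 @ $19.15 + 81 @ $19.05 = $4,817.70
Total COGS = $2,144.80 + $4,817.70 = $6,962.50
Ending inventory: 248 @ $15.45 + 105 @ $16.00 + 13 @ $19.05 = $5,759.25
Check: goods available $12,721.75 = COGS $6,962.50 + ending $5,759.25

COGS = $6,962.50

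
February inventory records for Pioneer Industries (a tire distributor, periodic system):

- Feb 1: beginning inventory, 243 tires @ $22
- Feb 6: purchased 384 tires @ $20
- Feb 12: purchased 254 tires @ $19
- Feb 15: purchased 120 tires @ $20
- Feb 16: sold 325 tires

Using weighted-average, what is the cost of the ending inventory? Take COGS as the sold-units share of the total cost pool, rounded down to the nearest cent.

Ending inventory = $13,676.68

Feb 16, sell 325: 325/1001 × $20,252.00 → $6,575.32
Ending inventory (cost pool remaining) = $13,676.68
Check: goods available $20,252.00 = COGS $6,575.32 + ending $13,676.68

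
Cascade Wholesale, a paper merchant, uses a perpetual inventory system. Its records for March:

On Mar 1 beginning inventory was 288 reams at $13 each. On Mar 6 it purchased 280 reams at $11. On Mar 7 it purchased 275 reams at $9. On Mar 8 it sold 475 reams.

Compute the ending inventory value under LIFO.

Ending inventory = $4,624

Mar 8, 475 sold [LIFO — newest first]: 275 @ $9 + 200 @ $11 = $4,675
Ending inventory: 288 @ $13 + 80 @ $11 = $4,624
Check: goods available $9,299 = COGS $4,675 + ending $4,624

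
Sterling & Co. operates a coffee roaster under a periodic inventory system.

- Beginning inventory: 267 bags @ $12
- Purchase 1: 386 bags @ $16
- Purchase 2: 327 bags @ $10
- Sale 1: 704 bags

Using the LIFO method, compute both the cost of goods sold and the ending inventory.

Sale 1 (704) [LIFO — newest first]: 327 @ $10 + 377 @ $16 = $9,302
Ending inventory: 267 @ $12 + 9 @ $16 = $3,348

COGS = $9,302; ending inventory = $3,348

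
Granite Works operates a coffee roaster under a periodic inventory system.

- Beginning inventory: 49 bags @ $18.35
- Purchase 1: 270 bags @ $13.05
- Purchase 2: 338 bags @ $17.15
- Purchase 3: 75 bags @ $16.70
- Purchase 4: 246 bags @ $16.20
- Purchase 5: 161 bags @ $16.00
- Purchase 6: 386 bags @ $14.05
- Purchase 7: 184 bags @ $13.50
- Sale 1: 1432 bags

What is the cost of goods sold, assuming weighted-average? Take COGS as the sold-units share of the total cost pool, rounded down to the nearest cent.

COGS = $21,735.85

Sale 1, sell 1432: 1432/1709 × $25,940.35 → $21,735.85
Ending inventory (cost pool remaining) = $4,204.50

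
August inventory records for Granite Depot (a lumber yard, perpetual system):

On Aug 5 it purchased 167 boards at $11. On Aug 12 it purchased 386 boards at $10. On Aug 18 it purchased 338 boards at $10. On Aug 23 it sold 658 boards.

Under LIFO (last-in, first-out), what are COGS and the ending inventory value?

Aug 23, 658 sold [LIFO — newest first]: 338 @ $10 + 320 @ $10 = $6,580
Ending inventory: 167 @ $11 + 66 @ $10 = $2,497
Check: goods available $9,077 = COGS $6,580 + ending $2,497

COGS = $6,580; ending inventory = $2,497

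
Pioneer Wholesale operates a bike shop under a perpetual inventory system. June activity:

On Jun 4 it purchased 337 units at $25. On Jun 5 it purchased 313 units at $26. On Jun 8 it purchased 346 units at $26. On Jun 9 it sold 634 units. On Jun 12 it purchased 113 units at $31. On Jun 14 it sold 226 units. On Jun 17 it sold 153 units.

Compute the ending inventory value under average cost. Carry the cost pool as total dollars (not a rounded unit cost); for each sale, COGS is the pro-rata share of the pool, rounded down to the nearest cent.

Ending inventory = $2,585.44

After Jun 4: 337 on hand, pool $8,425.00 (≈ $25.0000 each)
After Jun 5: 650 on hand, pool $16,563.00 (≈ $25.4815 each)
After Jun 8: 996 on hand, pool $25,559.00 (≈ $25.6616 each)
Jun 9, sell 634: 634/996 × $25,559.00 → $16,269.48
After Jun 12: 475 on hand, pool $12,792.52 (≈ $26.9316 each)
Jun 14, sell 226: 226/475 × $12,792.52 → $6,086.54
Jun 17, sell 153: 153/249 × $6,705.98 → $4,120.54
Total COGS = $16,269.48 + $6,086.54 + $4,120.54 = $26,476.56
Ending inventory (cost pool remaining) = $2,585.44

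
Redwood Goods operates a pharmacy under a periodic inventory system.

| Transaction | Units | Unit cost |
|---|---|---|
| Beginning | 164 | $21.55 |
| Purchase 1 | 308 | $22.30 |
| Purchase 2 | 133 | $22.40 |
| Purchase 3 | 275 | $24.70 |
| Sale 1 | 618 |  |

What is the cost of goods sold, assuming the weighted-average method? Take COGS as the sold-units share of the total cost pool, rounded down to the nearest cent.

COGS = $14,167.86

Sale 1, sell 618: 618/880 × $20,174.30 → $14,167.86
Ending inventory (cost pool remaining) = $6,006.44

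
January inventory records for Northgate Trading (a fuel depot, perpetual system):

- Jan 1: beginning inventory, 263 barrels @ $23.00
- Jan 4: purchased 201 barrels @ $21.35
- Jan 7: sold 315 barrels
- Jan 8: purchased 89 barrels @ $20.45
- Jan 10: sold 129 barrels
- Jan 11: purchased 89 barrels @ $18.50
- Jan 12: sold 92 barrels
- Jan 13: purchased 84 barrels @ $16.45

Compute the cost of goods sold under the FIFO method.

COGS = $11,812.75

Jan 7, 315 sold [FIFO — oldest first]: 263 @ $23.00 + 52 @ $21.35 = $7,159.20
Jan 10, 129 sold [FIFO — oldest first]: 129 @ $21.35 = $2,754.15
Jan 12, 92 sold [FIFO — oldest first]: 20 @ $21.35 + 72 @ $20.45 = $1,899.40
Total COGS = $7,159.20 + $2,754.15 + $1,899.40 = $11,812.75
Ending inventory: 17 @ $20.45 + 89 @ $18.50 + 84 @ $16.45 = $3,375.95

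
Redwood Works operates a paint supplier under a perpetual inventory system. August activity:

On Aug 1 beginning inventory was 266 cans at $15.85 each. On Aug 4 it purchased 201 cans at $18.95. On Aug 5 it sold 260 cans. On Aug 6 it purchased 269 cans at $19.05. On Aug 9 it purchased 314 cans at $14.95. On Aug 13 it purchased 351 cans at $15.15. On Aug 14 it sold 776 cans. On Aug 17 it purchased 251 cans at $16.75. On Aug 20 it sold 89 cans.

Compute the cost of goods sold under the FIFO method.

Aug 5, 260 sold [FIFO — oldest first]: 260 @ $15.85 = $4,121.00
Aug 14, 776 sold [FIFO — oldest first]: 6 @ $15.85 + 201 @ $18.95 + 269 @ $19.05 + 300 @ $14.95 = $13,513.50
Aug 20, 89 sold [FIFO — oldest first]: 14 @ $14.95 + 75 @ $15.15 = $1,345.55
Total COGS = $4,121.00 + $13,513.50 + $1,345.55 = $18,980.05
Ending inventory: 276 @ $15.15 + 251 @ $16.75 = $8,385.65
Check: goods available $27,365.70 = COGS $18,980.05 + ending $8,385.65

COGS = $18,980.05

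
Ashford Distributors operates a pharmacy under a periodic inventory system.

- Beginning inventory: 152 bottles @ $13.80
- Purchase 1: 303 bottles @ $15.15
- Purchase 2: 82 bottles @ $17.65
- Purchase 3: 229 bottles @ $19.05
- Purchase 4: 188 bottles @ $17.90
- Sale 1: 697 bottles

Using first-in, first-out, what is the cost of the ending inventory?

Sale 1 (697) [FIFO — oldest first]: 152 @ $13.80 + 303 @ $15.15 + 82 @ $17.65 + 160 @ $19.05 = $11,183.35
Ending inventory: 69 @ $19.05 + 188 @ $17.90 = $4,679.65

Ending inventory = $4,679.65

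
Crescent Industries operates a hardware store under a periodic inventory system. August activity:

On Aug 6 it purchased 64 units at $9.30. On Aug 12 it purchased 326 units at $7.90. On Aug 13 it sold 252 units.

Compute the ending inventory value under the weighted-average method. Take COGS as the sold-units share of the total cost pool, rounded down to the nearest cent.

Aug 13, sell 252: 252/390 × $3,170.60 → $2,048.69
Ending inventory (cost pool remaining) = $1,121.91
Check: goods available $3,170.60 = COGS $2,048.69 + ending $1,121.91

Ending inventory = $1,121.91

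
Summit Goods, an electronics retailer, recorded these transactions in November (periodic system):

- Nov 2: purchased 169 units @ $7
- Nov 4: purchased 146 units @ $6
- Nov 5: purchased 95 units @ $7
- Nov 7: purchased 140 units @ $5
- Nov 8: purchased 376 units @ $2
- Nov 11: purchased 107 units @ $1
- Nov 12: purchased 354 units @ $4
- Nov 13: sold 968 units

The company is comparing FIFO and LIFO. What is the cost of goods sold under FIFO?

FIFO COGS: 169 @ $7 + 146 @ $6 + 95 @ $7 + 140 @ $5 + 376 @ $2 + 42 @ $1 = $4,218
LIFO COGS: 354 @ $4 + 107 @ $1 + 376 @ $2 + 131 @ $5 = $2,930

COGS = $4,218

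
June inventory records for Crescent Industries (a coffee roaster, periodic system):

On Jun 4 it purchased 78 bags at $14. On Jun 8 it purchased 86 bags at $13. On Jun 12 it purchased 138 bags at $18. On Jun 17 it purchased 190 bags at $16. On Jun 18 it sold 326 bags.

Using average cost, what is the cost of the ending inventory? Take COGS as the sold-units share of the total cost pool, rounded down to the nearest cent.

Jun 18, sell 326: 326/492 × $7,734.00 → $5,124.56
Ending inventory (cost pool remaining) = $2,609.44

Ending inventory = $2,609.44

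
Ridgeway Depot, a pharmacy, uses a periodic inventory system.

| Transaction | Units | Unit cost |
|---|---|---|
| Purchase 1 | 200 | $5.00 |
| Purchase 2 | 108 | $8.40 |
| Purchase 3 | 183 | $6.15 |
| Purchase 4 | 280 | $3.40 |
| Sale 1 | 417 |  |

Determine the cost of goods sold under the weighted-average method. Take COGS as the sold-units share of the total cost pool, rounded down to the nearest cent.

Sale 1, sell 417: 417/771 × $3,984.65 → $2,155.12
Ending inventory (cost pool remaining) = $1,829.53
Check: goods available $3,984.65 = COGS $2,155.12 + ending $1,829.53

COGS = $2,155.12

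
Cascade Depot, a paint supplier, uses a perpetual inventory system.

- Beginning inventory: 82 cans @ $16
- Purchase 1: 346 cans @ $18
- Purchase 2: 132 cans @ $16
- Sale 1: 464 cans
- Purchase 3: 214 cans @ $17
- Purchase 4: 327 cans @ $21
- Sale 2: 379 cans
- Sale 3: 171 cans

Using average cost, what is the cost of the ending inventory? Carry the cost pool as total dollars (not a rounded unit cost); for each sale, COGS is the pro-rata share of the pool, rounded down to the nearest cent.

Ending inventory = $1,660.74

After Beginning: 82 on hand, pool $1,312.00 (≈ $16.0000 each)
After Purchase 1: 428 on hand, pool $7,540.00 (≈ $17.6168 each)
After Purchase 2: 560 on hand, pool $9,652.00 (≈ $17.2357 each)
Sale 1, sell 464: 464/560 × $9,652.00 → $7,997.37
After Purchase 3: 310 on hand, pool $5,292.63 (≈ $17.0730 each)
After Purchase 4: 637 on hand, pool $12,159.63 (≈ $19.0889 each)
Sale 2, sell 379: 379/637 × $12,159.63 → $7,234.69
Sale 3, sell 171: 171/258 × $4,924.94 → $3,264.20
Total COGS = $7,997.37 + $7,234.69 + $3,264.20 = $18,496.26
Ending inventory (cost pool remaining) = $1,660.74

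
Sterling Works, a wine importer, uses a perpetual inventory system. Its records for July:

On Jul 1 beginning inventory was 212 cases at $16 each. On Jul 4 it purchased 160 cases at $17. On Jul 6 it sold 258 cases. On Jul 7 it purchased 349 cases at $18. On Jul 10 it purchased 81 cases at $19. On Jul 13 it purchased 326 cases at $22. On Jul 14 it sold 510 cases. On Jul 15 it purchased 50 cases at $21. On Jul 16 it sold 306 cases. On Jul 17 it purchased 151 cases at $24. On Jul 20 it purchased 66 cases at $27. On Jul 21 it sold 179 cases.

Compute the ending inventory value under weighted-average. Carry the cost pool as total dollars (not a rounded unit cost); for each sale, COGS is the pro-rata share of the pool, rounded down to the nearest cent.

After Jul 1: 212 on hand, pool $3,392.00 (≈ $16.0000 each)
After Jul 4: 372 on hand, pool $6,112.00 (≈ $16.4301 each)
Jul 6, sell 258: 258/372 × $6,112.00 → $4,238.96
After Jul 7: 463 on hand, pool $8,155.04 (≈ $17.6135 each)
After Jul 10: 544 on hand, pool $9,694.04 (≈ $17.8199 each)
After Jul 13: 870 on hand, pool $16,866.04 (≈ $19.3863 each)
Jul 14, sell 510: 510/870 × $16,866.04 → $9,886.98
After Jul 15: 410 on hand, pool $8,029.06 (≈ $19.5831 each)
Jul 16, sell 306: 306/410 × $8,029.06 → $5,992.42
After Jul 17: 255 on hand, pool $5,660.64 (≈ $22.1986 each)
After Jul 20: 321 on hand, pool $7,442.64 (≈ $23.1858 each)
Jul 21, sell 179: 179/321 × $7,442.64 → $4,150.25
Total COGS = $4,238.96 + $9,886.98 + $5,992.42 + $4,150.25 = $24,268.61
Ending inventory (cost pool remaining) = $3,292.39
Check: goods available $27,561.00 = COGS $24,268.61 + ending $3,292.39

Ending inventory = $3,292.39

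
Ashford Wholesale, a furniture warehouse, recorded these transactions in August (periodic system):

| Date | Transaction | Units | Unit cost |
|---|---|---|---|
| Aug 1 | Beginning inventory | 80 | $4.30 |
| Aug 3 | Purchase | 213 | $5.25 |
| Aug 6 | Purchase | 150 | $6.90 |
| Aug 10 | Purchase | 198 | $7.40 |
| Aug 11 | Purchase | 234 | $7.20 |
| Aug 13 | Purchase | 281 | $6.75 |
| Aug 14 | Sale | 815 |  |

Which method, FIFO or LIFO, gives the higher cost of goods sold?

FIFO COGS: 80 @ $4.30 + 213 @ $5.25 + 150 @ $6.90 + 198 @ $7.40 + 174 @ $7.20 = $5,215.25
LIFO COGS: 281 @ $6.75 + 234 @ $7.20 + 198 @ $7.40 + 102 @ $6.90 = $5,750.55

LIFO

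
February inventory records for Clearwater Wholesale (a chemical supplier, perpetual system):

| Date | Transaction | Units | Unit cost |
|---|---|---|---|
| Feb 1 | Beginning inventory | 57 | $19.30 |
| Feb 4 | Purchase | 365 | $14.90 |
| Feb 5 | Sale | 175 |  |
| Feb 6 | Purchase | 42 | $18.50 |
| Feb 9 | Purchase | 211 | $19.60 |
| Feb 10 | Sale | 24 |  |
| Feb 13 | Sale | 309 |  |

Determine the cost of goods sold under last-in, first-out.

Feb 5, 175 sold [LIFO — newest first]: 175 @ $14.90 = $2,607.50
Feb 10, 24 sold [LIFO — newest first]: 24 @ $19.60 = $470.40
Feb 13, 309 sold [LIFO — newest first]: 187 @ $19.60 + 42 @ $18.50 + 80 @ $14.90 = $5,634.20
Total COGS = $2,607.50 + $470.40 + $5,634.20 = $8,712.10
Ending inventory: 57 @ $19.30 + 110 @ $14.90 = $2,739.10

COGS = $8,712.10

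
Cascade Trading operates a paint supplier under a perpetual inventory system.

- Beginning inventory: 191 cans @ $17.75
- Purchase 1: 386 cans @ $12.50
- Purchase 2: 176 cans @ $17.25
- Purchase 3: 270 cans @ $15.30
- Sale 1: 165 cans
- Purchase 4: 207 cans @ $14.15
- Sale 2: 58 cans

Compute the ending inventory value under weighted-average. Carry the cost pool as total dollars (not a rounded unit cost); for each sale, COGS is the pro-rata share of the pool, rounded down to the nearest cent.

Ending inventory = $14,968.19

After Beginning: 191 on hand, pool $3,390.25 (≈ $17.7500 each)
After Purchase 1: 577 on hand, pool $8,215.25 (≈ $14.2379 each)
After Purchase 2: 753 on hand, pool $11,251.25 (≈ $14.9419 each)
After Purchase 3: 1023 on hand, pool $15,382.25 (≈ $15.0364 each)
Sale 1, sell 165: 165/1023 × $15,382.25 → $2,481.00
After Purchase 4: 1065 on hand, pool $15,830.30 (≈ $14.8641 each)
Sale 2, sell 58: 58/1065 × $15,830.30 → $862.11
Total COGS = $2,481.00 + $862.11 = $3,343.11
Ending inventory (cost pool remaining) = $14,968.19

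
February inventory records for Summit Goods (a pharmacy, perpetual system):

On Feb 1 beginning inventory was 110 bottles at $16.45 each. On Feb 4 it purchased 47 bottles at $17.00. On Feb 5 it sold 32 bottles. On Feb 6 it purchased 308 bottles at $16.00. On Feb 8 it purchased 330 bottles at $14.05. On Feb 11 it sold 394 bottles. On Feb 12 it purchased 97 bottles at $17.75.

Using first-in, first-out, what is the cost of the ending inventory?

Feb 5, 32 sold [FIFO — oldest first]: 32 @ $16.45 = $526.40
Feb 11, 394 sold [FIFO — oldest first]: 78 @ $16.45 + 47 @ $17.00 + 269 @ $16.00 = $6,386.10
Total COGS = $526.40 + $6,386.10 = $6,912.50
Ending inventory: 39 @ $16.00 + 330 @ $14.05 + 97 @ $17.75 = $6,982.25
Check: goods available $13,894.75 = COGS $6,912.50 + ending $6,982.25

Ending inventory = $6,982.25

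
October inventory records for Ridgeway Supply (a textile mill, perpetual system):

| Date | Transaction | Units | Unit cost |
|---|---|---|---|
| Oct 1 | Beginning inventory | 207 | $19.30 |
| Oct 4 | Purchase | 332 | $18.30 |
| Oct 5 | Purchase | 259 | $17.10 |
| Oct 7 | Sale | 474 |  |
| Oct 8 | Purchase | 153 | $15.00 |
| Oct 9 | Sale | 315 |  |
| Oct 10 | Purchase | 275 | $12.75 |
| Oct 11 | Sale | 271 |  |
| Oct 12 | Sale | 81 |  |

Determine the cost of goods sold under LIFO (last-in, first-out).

COGS = $18,660.35

Oct 7, 474 sold [LIFO — newest first]: 259 @ $17.10 + 215 @ $18.30 = $8,363.40
Oct 9, 315 sold [LIFO — newest first]: 153 @ $15.00 + 117 @ $18.30 + 45 @ $19.30 = $5,304.60
Oct 11, 271 sold [LIFO — newest first]: 271 @ $12.75 = $3,455.25
Oct 12, 81 sold [LIFO — newest first]: 4 @ $12.75 + 77 @ $19.30 = $1,537.10
Total COGS = $8,363.40 + $5,304.60 + $3,455.25 + $1,537.10 = $18,660.35
Ending inventory: 85 @ $19.30 = $1,640.50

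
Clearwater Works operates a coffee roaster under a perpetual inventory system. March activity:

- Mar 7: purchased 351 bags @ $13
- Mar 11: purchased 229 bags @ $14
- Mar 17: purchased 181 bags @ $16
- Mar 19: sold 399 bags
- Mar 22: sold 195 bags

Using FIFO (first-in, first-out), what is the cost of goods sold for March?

Mar 19, 399 sold [FIFO — oldest first]: 351 @ $13 + 48 @ $14 = $5,235
Mar 22, 195 sold [FIFO — oldest first]: 181 @ $14 + 14 @ $16 = $2,758
Total COGS = $5,235 + $2,758 = $7,993
Ending inventory: 167 @ $16 = $2,672

COGS = $7,993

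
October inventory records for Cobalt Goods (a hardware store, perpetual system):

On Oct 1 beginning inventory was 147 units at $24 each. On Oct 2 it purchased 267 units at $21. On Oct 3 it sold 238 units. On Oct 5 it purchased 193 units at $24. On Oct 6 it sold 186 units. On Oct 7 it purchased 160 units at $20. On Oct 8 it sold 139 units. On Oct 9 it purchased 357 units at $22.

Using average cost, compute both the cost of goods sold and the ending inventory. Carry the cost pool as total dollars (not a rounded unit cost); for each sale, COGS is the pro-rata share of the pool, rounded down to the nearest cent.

After Oct 1: 147 on hand, pool $3,528.00 (≈ $24.0000 each)
After Oct 2: 414 on hand, pool $9,135.00 (≈ $22.0652 each)
Oct 3, sell 238: 238/414 × $9,135.00 → $5,251.52
After Oct 5: 369 on hand, pool $8,515.48 (≈ $23.0772 each)
Oct 6, sell 186: 186/369 × $8,515.48 → $4,292.35
After Oct 7: 343 on hand, pool $7,423.13 (≈ $21.6418 each)
Oct 8, sell 139: 139/343 × $7,423.13 → $3,008.20
After Oct 9: 561 on hand, pool $12,268.93 (≈ $21.8698 each)
Total COGS = $5,251.52 + $4,292.35 + $3,008.20 = $12,552.07
Ending inventory (cost pool remaining) = $12,268.93
Check: goods available $24,821.00 = COGS $12,552.07 + ending $12,268.93

COGS = $12,552.07; ending inventory = $12,268.93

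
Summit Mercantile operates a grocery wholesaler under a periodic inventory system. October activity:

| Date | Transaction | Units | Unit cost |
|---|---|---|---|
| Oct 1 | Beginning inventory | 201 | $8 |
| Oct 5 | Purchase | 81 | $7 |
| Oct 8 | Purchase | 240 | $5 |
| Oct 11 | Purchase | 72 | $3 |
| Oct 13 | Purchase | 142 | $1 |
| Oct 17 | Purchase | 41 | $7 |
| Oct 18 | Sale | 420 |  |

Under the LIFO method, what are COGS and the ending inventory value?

COGS = $1,470; ending inventory = $2,550

Oct 18, 420 sold [LIFO — newest first]: 41 @ $7 + 142 @ $1 + 72 @ $3 + 165 @ $5 = $1,470
Ending inventory: 201 @ $8 + 81 @ $7 + 75 @ $5 = $2,550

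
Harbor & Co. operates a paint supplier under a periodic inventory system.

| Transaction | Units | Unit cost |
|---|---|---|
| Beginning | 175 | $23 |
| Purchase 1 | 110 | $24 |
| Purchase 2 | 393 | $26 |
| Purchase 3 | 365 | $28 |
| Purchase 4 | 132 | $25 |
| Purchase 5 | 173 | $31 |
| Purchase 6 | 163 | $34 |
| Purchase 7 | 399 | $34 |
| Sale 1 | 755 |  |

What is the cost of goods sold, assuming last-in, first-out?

Sale 1 (755) [LIFO — newest first]: 399 @ $34 + 163 @ $34 + 173 @ $31 + 20 @ $25 = $24,971
Ending inventory: 175 @ $23 + 110 @ $24 + 393 @ $26 + 365 @ $28 + 112 @ $25 = $29,903
Check: goods available $54,874 = COGS $24,971 + ending $29,903

COGS = $24,971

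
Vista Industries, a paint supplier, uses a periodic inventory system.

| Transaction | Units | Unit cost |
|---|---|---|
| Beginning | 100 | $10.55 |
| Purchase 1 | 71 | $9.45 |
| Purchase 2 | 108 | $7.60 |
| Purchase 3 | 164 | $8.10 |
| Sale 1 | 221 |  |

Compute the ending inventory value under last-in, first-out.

Ending inventory = $2,113.55

Sale 1 (221) [LIFO — newest first]: 164 @ $8.10 + 57 @ $7.60 = $1,761.60
Ending inventory: 100 @ $10.55 + 71 @ $9.45 + 51 @ $7.60 = $2,113.55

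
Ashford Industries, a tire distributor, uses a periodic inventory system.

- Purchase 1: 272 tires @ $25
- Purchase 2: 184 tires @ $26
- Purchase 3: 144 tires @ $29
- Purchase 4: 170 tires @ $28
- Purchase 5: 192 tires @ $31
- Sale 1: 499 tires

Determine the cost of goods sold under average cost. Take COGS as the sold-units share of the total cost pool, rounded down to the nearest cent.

COGS = $13,731.31

Sale 1, sell 499: 499/962 × $26,472.00 → $13,731.31
Ending inventory (cost pool remaining) = $12,740.69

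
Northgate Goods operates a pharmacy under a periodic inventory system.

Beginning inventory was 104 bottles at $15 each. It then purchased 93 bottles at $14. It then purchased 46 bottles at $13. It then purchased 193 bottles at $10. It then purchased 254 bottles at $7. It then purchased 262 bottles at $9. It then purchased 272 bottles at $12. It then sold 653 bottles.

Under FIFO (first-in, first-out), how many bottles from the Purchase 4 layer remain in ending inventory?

Sale 1 (653) [FIFO — oldest first]: 104 @ $15 + 93 @ $14 + 46 @ $13 + 193 @ $10 + 217 @ $7 = $6,909
Ending inventory: 37 @ $7 + 262 @ $9 + 272 @ $12 = $5,881

37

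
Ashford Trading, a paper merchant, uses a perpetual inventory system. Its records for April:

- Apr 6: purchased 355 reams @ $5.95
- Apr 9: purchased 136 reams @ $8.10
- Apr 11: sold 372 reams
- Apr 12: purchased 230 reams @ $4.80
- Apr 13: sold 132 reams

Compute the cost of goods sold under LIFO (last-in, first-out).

Apr 11, 372 sold [LIFO — newest first]: 136 @ $8.10 + 236 @ $5.95 = $2,505.80
Apr 13, 132 sold [LIFO — newest first]: 132 @ $4.80 = $633.60
Total COGS = $2,505.80 + $633.60 = $3,139.40
Ending inventory: 119 @ $5.95 + 98 @ $4.80 = $1,178.45

COGS = $3,139.40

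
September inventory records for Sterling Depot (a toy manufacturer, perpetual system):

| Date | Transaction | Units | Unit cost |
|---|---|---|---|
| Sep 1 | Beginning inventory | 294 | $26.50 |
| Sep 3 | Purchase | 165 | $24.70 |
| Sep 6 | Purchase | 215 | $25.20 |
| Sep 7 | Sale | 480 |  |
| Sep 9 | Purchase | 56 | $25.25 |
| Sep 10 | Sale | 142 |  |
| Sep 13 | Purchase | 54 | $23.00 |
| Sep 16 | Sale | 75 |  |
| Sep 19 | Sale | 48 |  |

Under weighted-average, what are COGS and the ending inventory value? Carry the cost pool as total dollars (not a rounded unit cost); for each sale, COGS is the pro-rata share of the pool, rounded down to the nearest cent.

COGS = $18,977.03; ending inventory = $963.47

After Sep 1: 294 on hand, pool $7,791.00 (≈ $26.5000 each)
After Sep 3: 459 on hand, pool $11,866.50 (≈ $25.8529 each)
After Sep 6: 674 on hand, pool $17,284.50 (≈ $25.6447 each)
Sep 7, sell 480: 480/674 × $17,284.50 → $12,309.43
After Sep 9: 250 on hand, pool $6,389.07 (≈ $25.5563 each)
Sep 10, sell 142: 142/250 × $6,389.07 → $3,628.99
After Sep 13: 162 on hand, pool $4,002.08 (≈ $24.7042 each)
Sep 16, sell 75: 75/162 × $4,002.08 → $1,852.81
Sep 19, sell 48: 48/87 × $2,149.27 → $1,185.80
Total COGS = $12,309.43 + $3,628.99 + $1,852.81 + $1,185.80 = $18,977.03
Ending inventory (cost pool remaining) = $963.47
Check: goods available $19,940.50 = COGS $18,977.03 + ending $963.47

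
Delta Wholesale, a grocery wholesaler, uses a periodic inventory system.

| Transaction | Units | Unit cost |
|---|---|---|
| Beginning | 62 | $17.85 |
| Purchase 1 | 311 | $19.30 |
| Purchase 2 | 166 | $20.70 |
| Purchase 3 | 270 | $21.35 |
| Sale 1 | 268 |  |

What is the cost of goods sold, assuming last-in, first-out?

COGS = $5,721.80

Sale 1 (268) [LIFO — newest first]: 268 @ $21.35 = $5,721.80
Ending inventory: 62 @ $17.85 + 311 @ $19.30 + 166 @ $20.70 + 2 @ $21.35 = $10,587.90
Check: goods available $16,309.70 = COGS $5,721.80 + ending $10,587.90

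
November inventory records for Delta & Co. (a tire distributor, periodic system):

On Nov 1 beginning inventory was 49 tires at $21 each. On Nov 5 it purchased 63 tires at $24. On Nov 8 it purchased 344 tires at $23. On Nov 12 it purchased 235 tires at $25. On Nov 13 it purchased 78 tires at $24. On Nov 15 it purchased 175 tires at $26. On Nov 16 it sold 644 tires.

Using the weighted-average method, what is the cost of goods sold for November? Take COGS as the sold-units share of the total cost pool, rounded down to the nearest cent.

COGS = $15,520.12

Nov 16, sell 644: 644/944 × $22,750.00 → $15,520.12
Ending inventory (cost pool remaining) = $7,229.88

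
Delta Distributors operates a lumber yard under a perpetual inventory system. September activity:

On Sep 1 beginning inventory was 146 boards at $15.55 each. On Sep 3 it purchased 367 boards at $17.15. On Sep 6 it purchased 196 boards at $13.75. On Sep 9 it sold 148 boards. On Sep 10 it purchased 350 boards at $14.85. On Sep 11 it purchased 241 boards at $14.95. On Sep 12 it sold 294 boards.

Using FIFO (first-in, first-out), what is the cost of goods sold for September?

COGS = $7,346.70

Sep 9, 148 sold [FIFO — oldest first]: 146 @ $15.55 + 2 @ $17.15 = $2,304.60
Sep 12, 294 sold [FIFO — oldest first]: 294 @ $17.15 = $5,042.10
Total COGS = $2,304.60 + $5,042.10 = $7,346.70
Ending inventory: 71 @ $17.15 + 196 @ $13.75 + 350 @ $14.85 + 241 @ $14.95 = $12,713.10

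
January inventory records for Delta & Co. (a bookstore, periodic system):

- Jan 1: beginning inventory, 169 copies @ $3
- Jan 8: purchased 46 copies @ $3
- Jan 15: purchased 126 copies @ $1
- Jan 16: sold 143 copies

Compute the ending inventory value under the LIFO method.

Ending inventory = $594

Jan 16, 143 sold [LIFO — newest first]: 126 @ $1 + 17 @ $3 = $177
Ending inventory: 169 @ $3 + 29 @ $3 = $594
Check: goods available $771 = COGS $177 + ending $594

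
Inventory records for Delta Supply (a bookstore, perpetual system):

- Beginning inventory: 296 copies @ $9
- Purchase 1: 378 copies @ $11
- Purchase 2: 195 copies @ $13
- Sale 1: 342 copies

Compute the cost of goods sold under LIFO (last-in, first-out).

COGS = $4,152

Sale 1 (342) [LIFO — newest first]: 195 @ $13 + 147 @ $11 = $4,152
Ending inventory: 296 @ $9 + 231 @ $11 = $5,205
Check: goods available $9,357 = COGS $4,152 + ending $5,205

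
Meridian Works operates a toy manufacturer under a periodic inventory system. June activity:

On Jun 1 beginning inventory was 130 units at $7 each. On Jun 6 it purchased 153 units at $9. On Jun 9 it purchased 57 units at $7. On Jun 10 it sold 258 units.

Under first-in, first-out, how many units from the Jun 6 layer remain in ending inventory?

25

Jun 10, 258 sold [FIFO — oldest first]: 130 @ $7 + 128 @ $9 = $2,062
Ending inventory: 25 @ $9 + 57 @ $7 = $624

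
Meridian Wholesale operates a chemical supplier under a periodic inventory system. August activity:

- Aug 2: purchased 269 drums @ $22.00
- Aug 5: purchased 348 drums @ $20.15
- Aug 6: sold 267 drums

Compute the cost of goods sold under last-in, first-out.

Aug 6, 267 sold [LIFO — newest first]: 267 @ $20.15 = $5,380.05
Ending inventory: 269 @ $22.00 + 81 @ $20.15 = $7,550.15
Check: goods available $12,930.20 = COGS $5,380.05 + ending $7,550.15

COGS = $5,380.05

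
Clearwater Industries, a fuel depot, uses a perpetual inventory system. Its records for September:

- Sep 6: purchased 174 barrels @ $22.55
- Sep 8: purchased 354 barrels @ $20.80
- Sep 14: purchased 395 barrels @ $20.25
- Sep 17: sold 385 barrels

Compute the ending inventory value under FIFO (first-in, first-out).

Sep 17, 385 sold [FIFO — oldest first]: 174 @ $22.55 + 211 @ $20.80 = $8,312.50
Ending inventory: 143 @ $20.80 + 395 @ $20.25 = $10,973.15
Check: goods available $19,285.65 = COGS $8,312.50 + ending $10,973.15

Ending inventory = $10,973.15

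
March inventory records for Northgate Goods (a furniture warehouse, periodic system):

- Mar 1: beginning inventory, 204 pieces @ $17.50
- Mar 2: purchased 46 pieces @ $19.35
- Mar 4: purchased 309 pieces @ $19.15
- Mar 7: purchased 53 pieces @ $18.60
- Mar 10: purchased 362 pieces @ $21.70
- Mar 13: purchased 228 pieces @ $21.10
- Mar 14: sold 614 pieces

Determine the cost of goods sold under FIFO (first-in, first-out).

COGS = $11,406.65

Mar 14, 614 sold [FIFO — oldest first]: 204 @ $17.50 + 46 @ $19.35 + 309 @ $19.15 + 53 @ $18.60 + 2 @ $21.70 = $11,406.65
Ending inventory: 360 @ $21.70 + 228 @ $21.10 = $12,622.80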